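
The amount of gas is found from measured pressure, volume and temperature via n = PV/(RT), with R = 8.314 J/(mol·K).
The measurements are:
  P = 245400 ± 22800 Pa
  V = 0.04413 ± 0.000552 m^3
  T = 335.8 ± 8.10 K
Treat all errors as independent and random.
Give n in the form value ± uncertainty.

Relative error in a monomial: (δn/n)² = Σ (nᵢ · δxᵢ/xᵢ)².
  (1·δP/P)² = (1×0.0929)² = 0.00863;  (1·δV/V)² = (1×0.0125)² = 0.000156;  (-1·δT/T)² = (-1×0.0241)² = 0.000582
δn/n = √(0.00937) = 0.0968
n = 3.879 mol, so δn = 0.0968 × 3.879 = 0.375 mol.

3.879 ± 0.375 mol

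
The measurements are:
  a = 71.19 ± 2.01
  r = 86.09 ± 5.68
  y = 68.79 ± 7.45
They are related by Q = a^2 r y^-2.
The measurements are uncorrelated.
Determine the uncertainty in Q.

Products/powers → add relative errors in quadrature, weighted by exponent:
  (2·δa/a)² = (2×0.0282)² = 0.00319;  (1·δr/r)² = (1×0.0660)² = 0.00435;  (-2·δy/y)² = (-2×0.108)² = 0.0469
δQ/Q = √(0.0545) = 0.233
Q = 92.20, so δQ = 0.233 × 92.20 = 21.5.

21.5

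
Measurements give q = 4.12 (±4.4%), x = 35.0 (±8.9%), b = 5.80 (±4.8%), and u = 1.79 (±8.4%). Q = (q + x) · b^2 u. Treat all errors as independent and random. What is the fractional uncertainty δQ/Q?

Let w = q + x = 39.1. δw = √(δq² + δx²) = √(0.0329 + 9.70) = 3.12, so δw/w = 0.0798.
Q is then a monomial in w, b, u:
δQ/Q = √((δw/w)² + (2·δb/b)² + (1·δu/u)²) = √(0.00636 + 0.00922 + 0.00706) = 0.150

0.150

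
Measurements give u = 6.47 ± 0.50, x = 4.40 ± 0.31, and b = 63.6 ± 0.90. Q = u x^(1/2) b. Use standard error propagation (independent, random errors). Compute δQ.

For a monomial Q ∝ u, x^(1/2), b, fractional errors add in quadrature:
  (1·δu/u)² = (1×0.0773)² = 0.00597;  (½·δx/x)² = (0.5×0.0705)² = 0.00124;  (1·δb/b)² = (1×0.0142)² = 0.000200
δQ/Q = √(0.00741) = 0.0861
Q = 863, so δQ = 0.0861 × 863 = 74.3.

74.3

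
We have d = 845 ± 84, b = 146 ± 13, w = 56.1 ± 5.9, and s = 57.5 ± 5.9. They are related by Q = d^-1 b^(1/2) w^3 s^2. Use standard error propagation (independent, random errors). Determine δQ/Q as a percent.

39.2%

Since Q is a product/quotient, work with relative uncertainties:
  (-1·δd/d)² = (-1×0.0994)² = 0.00988;  (½·δb/b)² = (0.5×0.0890)² = 0.00198;  (3·δw/w)² = (3×0.105)² = 0.0995;  (2·δs/s)² = (2×0.103)² = 0.0421
δQ/Q = √(0.154) = 0.392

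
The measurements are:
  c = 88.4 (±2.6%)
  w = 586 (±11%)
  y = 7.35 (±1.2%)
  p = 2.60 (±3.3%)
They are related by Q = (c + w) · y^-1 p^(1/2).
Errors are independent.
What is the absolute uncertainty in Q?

14.5

Let u = c + w = 674. δu = √(δc² + δw²) = √(5.28 + 4160) = 64.5, so δu/u = 0.0956.
Q is then a monomial in u, y, p:
δQ/Q = √((δu/u)² + (-1·δy/y)² + (½·δp/p)²) = √(0.00915 + 0.000144 + 0.000272) = 0.0978
Q = 148, so δQ = 0.0978 × 148 = 14.5.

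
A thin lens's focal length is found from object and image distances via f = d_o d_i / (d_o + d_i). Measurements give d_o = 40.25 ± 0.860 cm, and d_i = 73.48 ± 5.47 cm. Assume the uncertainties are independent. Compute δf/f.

∂f/∂d_o = (d_i/(d_o+d_i))² = 0.417;  ∂f/∂d_i = (d_o/(d_o+d_i))² = 0.125
δf = √((∂f/∂d_o · δd_o)² + (∂f/∂d_i · δd_i)²) = √(0.129 + 0.469) = 0.773 cm
f = 26.01 cm, so δf/f = 0.773/26.01 = 0.0297.

0.0297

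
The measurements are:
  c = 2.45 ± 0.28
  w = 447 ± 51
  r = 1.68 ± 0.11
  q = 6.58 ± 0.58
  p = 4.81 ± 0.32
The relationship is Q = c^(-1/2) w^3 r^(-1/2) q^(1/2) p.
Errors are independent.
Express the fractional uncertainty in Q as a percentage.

35.8%

Q is a product of powers, so relative uncertainties combine in quadrature:
  (−½·δc/c)² = (-0.5×0.114)² = 0.00327;  (3·δw/w)² = (3×0.114)² = 0.117;  (−½·δr/r)² = (-0.5×0.0655)² = 0.00107;  (½·δq/q)² = (0.5×0.0881)² = 0.00194;  (1·δp/p)² = (1×0.0665)² = 0.00443
δQ/Q = √(0.128) = 0.358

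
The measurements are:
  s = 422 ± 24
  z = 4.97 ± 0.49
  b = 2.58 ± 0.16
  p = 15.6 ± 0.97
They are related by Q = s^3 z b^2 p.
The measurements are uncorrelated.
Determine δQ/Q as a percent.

24.1%

Since Q is a product/quotient, work with relative uncertainties:
  (3·δs/s)² = (3×0.0569)² = 0.0291;  (1·δz/z)² = (1×0.0986)² = 0.00972;  (2·δb/b)² = (2×0.0620)² = 0.0154;  (1·δp/p)² = (1×0.0622)² = 0.00387
δQ/Q = √(0.0581) = 0.241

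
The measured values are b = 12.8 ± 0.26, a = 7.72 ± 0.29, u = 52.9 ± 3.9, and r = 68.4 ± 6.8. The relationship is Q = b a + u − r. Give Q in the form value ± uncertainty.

83.3 ± 8.90

Let p = b·a = 98.8. δp/p = √((1·δb/b)² + (1·δa/a)²) = √(0.000413 + 0.00141) = 0.0427, so δp = 4.22.
Q = p + u − r: δQ = √(δp² + δu² + δr²) = √(17.8 + 15.2 + 46.2) = 8.90
Q = 83.3.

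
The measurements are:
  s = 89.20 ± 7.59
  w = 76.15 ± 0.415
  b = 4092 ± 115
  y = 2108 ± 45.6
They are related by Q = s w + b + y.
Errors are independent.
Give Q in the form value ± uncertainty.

12990 ± 592

Let p = s·w = 6793. δp/p = √((1·δs/s)² + (1·δw/w)²) = √(0.00724 + 2.97e-05) = 0.0853, so δp = 579.
Q = p + b + y: δQ = √(δp² + δb² + δy²) = √(3.35e+05 + 13200 + 2080) = 592
Q = 12990.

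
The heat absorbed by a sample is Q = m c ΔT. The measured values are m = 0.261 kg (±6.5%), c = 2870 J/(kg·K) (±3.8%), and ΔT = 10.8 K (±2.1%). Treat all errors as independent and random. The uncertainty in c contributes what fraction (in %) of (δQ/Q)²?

(δQ/Q)² = (1·δm/m)² + (1·δc/c)² + (1·δΔT/ΔT)²
  m term: (1×0.0650)² = 0.00423
  c term: (1×0.0380)² = 0.00144
  ΔT term: (1×0.0210)² = 0.000441
Total = 0.00611. Share from c = 0.00144/0.00611 = 0.236.

23.6%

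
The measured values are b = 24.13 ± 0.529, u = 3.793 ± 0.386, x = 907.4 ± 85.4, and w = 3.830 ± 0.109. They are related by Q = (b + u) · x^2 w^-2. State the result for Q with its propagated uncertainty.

(1.567 ± 0.310) × 10^6

Let h = b + u = 27.92. δh = √(δb² + δu²) = √(0.280 + 0.149) = 0.655, so δh/h = 0.0235.
Q is then a monomial in h, x, w:
δQ/Q = √((δh/h)² + (2·δx/x)² + (-2·δw/w)²) = √(0.000550 + 0.0354 + 0.00324) = 0.198
Q = 1.567e+06, so δQ = 0.198 × 1.567e+06 = 3.1e+05.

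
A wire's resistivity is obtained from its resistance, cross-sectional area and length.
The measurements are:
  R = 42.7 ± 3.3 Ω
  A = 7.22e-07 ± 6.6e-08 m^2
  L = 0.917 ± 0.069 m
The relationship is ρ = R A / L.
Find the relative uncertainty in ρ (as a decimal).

Products/powers → add relative errors in quadrature, weighted by exponent:
  (1·δR/R)² = (1×0.0773)² = 0.00597;  (1·δA/A)² = (1×0.0914)² = 0.00836;  (-1·δL/L)² = (-1×0.0752)² = 0.00566
δρ/ρ = √(0.0200) = 0.141

0.141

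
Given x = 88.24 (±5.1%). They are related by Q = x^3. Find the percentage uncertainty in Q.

Q ∝ x^3, so δQ/Q = |3| · δx/x = 3 × 0.0510 = 0.153.

15.3%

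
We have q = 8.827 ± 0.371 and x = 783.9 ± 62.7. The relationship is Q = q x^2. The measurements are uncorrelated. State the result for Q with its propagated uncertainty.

For a monomial Q ∝ q, x^2, fractional errors add in quadrature:
  (1·δq/q)² = (1×0.0420)² = 0.00177;  (2·δx/x)² = (2×0.0800)² = 0.0256
δQ/Q = √(0.0274) = 0.165
Q = 5.424e+06, so δQ = 0.165 × 5.424e+06 = 8.97e+05.

(5.424 ± 0.897) × 10^6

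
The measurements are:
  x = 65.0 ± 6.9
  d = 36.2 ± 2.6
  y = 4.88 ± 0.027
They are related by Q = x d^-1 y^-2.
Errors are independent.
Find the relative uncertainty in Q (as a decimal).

0.129

Relative error in a monomial: (δQ/Q)² = Σ (nᵢ · δxᵢ/xᵢ)².
  (1·δx/x)² = (1×0.106)² = 0.0113;  (-1·δd/d)² = (-1×0.0718)² = 0.00516;  (-2·δy/y)² = (-2×0.00553)² = 0.000122
δQ/Q = √(0.0165) = 0.129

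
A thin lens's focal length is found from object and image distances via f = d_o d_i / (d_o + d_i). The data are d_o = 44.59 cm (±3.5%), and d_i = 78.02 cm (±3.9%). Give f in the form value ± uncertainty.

28.37 ± 0.749 cm

∂f/∂d_o = (d_i/(d_o+d_i))² = 0.405;  ∂f/∂d_i = (d_o/(d_o+d_i))² = 0.132
δf = √((∂f/∂d_o · δd_o)² + (∂f/∂d_i · δd_i)²) = √(0.399 + 0.162) = 0.749 cm
f = 28.37 cm.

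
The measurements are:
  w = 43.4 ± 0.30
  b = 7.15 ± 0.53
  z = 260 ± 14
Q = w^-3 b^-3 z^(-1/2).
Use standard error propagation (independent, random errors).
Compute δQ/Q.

Relative error in a monomial: (δQ/Q)² = Σ (nᵢ · δxᵢ/xᵢ)².
  (-3·δw/w)² = (-3×0.00691)² = 0.000430;  (-3·δb/b)² = (-3×0.0741)² = 0.0495;  (−½·δz/z)² = (-0.5×0.0538)² = 0.000725
δQ/Q = √(0.0506) = 0.225

0.225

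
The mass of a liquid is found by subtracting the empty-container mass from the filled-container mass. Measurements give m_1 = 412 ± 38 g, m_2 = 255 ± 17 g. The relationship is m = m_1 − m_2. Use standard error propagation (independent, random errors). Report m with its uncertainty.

157 ± 41.6 g

Absolute uncertainties add in quadrature for a linear combination:
  (δm_1)² = 1440;  (δm_2)² = 289
δm = √(1730) = 41.6 g
m = 157 g.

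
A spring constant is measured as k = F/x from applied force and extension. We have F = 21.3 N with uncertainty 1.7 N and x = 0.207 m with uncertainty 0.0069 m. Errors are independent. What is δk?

Products/powers → add relative errors in quadrature, weighted by exponent:
  (1·δF/F)² = (1×0.0798)² = 0.00637;  (-1·δx/x)² = (-1×0.0333)² = 0.00111
δk/k = √(0.00748) = 0.0865
k = 103 N/m, so δk = 0.0865 × 103 = 8.90 N/m.

8.90 N/m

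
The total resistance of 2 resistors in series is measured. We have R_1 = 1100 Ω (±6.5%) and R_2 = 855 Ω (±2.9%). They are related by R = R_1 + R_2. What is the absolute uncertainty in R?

Each term contributes (cᵢ δxᵢ)² to (δR)²:
  (δR_1)² = 5110;  (δR_2)² = 615
δR = √(5730) = 75.7 Ω

75.7 Ω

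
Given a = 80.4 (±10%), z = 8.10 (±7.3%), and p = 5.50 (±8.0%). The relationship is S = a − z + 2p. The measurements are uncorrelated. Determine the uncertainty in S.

8.11

Each term contributes (cᵢ δxᵢ)² to (δS)²:
  (δa)² = 64.6;  (δz)² = 0.350;  (2·δp)² = 0.774
δS = √(65.8) = 8.11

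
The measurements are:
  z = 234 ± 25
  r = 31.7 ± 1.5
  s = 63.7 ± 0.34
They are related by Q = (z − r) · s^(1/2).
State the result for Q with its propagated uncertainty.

Let u = z − r = 202. δu = √(δz² + δr²) = √(625 + 2.25) = 25.0, so δu/u = 0.124.
Q is then a monomial in u, s:
δQ/Q = √((δu/u)² + (½·δs/s)²) = √(0.0153 + 7.12e-06) = 0.124
Q = 1610, so δQ = 0.124 × 1610 = 200.

1610 ± 200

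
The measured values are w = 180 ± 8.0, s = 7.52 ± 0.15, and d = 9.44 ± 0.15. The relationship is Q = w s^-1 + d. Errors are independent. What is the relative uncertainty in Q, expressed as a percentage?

Let p = w·s^-1 = 23.9. δp/p = √((1·δw/w)² + (-1·δs/s)²) = √(0.00198 + 0.000398) = 0.0487, so δp = 1.17.
Q = p + d: δQ = √(δp² + δd²) = √(1.36 + 0.0225) = 1.18
Q = 33.4, so δQ/Q = 1.18/33.4 = 0.0352.

3.52%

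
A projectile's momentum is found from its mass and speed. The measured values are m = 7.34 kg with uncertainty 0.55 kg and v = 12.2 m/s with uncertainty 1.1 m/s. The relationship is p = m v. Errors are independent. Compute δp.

Since p is a product/quotient, work with relative uncertainties:
  (1·δm/m)² = (1×0.0749)² = 0.00561;  (1·δv/v)² = (1×0.0902)² = 0.00813
δp/p = √(0.0137) = 0.117
p = 89.5 kg·m/s, so δp = 0.117 × 89.5 = 10.5 kg·m/s.

10.5 kg·m/s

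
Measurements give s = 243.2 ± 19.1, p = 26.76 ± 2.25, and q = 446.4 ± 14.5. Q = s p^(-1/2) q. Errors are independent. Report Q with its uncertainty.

Relative error in a monomial: (δQ/Q)² = Σ (nᵢ · δxᵢ/xᵢ)².
  (1·δs/s)² = (1×0.0785)² = 0.00617;  (−½·δp/p)² = (-0.5×0.0841)² = 0.00177;  (1·δq/q)² = (1×0.0325)² = 0.00106
δQ/Q = √(0.00899) = 0.0948
Q = 20990, so δQ = 0.0948 × 20990 = 1990.

20990 ± 1990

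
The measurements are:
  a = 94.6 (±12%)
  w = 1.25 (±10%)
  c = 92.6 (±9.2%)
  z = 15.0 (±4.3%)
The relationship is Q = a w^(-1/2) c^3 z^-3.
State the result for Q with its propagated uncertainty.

19900 ± 6590

Products/powers → add relative errors in quadrature, weighted by exponent:
  (1·δa/a)² = (1×0.120)² = 0.0144;  (−½·δw/w)² = (-0.5×0.100)² = 0.00250;  (3·δc/c)² = (3×0.0920)² = 0.0762;  (-3·δz/z)² = (-3×0.0430)² = 0.0166
δQ/Q = √(0.110) = 0.331
Q = 19900, so δQ = 0.331 × 19900 = 6590.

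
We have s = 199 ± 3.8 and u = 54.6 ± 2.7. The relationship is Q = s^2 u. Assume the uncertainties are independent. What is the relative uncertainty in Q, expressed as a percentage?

6.25%

Relative error in a monomial: (δQ/Q)² = Σ (nᵢ · δxᵢ/xᵢ)².
  (2·δs/s)² = (2×0.0191)² = 0.00146;  (1·δu/u)² = (1×0.0495)² = 0.00245
δQ/Q = √(0.00390) = 0.0625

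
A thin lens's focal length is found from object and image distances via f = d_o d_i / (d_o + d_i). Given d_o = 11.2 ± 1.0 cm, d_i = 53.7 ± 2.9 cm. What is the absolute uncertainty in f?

∂f/∂d_o = (d_i/(d_o+d_i))² = 0.685;  ∂f/∂d_i = (d_o/(d_o+d_i))² = 0.0298
δf = √((∂f/∂d_o · δd_o)² + (∂f/∂d_i · δd_i)²) = √(0.469 + 0.00746) = 0.690 cm

0.690 cm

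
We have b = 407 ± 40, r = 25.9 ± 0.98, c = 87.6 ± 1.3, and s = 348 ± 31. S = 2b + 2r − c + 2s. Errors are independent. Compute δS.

For a sum/difference, combine absolute errors in quadrature:
  (2·δb)² = 6400;  (2·δr)² = 3.84;  (δc)² = 1.69;  (2·δs)² = 3840
δS = √(10200) = 101

101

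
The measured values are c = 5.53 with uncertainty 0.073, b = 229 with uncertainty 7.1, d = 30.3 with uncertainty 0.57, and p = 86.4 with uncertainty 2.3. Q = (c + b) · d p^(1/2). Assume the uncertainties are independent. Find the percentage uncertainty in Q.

3.80%

Let u = c + b = 235. δu = √(δc² + δb²) = √(0.00533 + 50.4) = 7.10, so δu/u = 0.0303.
Q is then a monomial in u, d, p:
δQ/Q = √((δu/u)² + (1·δd/d)² + (½·δp/p)²) = √(0.000917 + 0.000354 + 0.000177) = 0.0380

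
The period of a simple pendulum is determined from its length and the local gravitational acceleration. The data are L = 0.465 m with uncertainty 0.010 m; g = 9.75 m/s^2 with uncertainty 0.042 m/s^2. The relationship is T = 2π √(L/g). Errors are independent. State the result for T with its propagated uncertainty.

1.37 ± 0.0150 s

Since T is a product/quotient, work with relative uncertainties:
  (½·δL/L)² = (0.5×0.0215)² = 0.000116;  (−½·δg/g)² = (-0.5×0.00431)² = 4.64e-06
δT/T = √(0.000120) = 0.0110
T = 1.37 s, so δT = 0.0110 × 1.37 = 0.0150 s.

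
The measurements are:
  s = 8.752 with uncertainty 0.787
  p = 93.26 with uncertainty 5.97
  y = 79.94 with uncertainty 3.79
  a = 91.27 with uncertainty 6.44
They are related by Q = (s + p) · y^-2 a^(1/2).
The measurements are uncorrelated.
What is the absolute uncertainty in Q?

Let u = s + p = 102.0. δu = √(δs² + δp²) = √(0.619 + 35.6) = 6.02, so δu/u = 0.0590.
Q is then a monomial in u, y, a:
δQ/Q = √((δu/u)² + (-2·δy/y)² + (½·δa/a)²) = √(0.00348 + 0.00899 + 0.00124) = 0.117
Q = 0.1525, so δQ = 0.117 × 0.1525 = 0.0179.

0.0179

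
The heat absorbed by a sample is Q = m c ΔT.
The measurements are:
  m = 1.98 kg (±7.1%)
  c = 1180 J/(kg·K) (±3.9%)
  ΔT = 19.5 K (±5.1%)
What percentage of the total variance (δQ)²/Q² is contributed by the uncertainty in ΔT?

(δQ/Q)² = (1·δm/m)² + (1·δc/c)² + (1·δΔT/ΔT)²
  m term: (1×0.0710)² = 0.00504
  c term: (1×0.0390)² = 0.00152
  ΔT term: (1×0.0510)² = 0.00260
Total = 0.00916. Share from ΔT = 0.00260/0.00916 = 0.284.

28.4%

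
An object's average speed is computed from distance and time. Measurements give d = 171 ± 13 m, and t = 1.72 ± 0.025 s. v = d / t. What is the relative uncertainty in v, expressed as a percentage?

7.74%

v is a product of powers, so relative uncertainties combine in quadrature:
  (1·δd/d)² = (1×0.0760)² = 0.00578;  (-1·δt/t)² = (-1×0.0145)² = 0.000211
δv/v = √(0.00599) = 0.0774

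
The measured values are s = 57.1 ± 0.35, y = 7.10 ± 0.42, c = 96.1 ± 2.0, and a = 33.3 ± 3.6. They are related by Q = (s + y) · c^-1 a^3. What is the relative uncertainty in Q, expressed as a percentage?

32.5%

Let u = s + y = 64.2. δu = √(δs² + δy²) = √(0.122 + 0.176) = 0.547, so δu/u = 0.00852.
Q is then a monomial in u, c, a:
δQ/Q = √((δu/u)² + (-1·δc/c)² + (3·δa/a)²) = √(7.25e-05 + 0.000433 + 0.105) = 0.325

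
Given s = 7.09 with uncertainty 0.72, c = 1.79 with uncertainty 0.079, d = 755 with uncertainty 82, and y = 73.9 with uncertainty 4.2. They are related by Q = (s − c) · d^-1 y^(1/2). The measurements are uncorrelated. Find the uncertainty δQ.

0.0107

Let u = s − c = 5.30. δu = √(δs² + δc²) = √(0.518 + 0.00624) = 0.724, so δu/u = 0.137.
Q is then a monomial in u, d, y:
δQ/Q = √((δu/u)² + (-1·δd/d)² + (½·δy/y)²) = √(0.0187 + 0.0118 + 0.000808) = 0.177
Q = 0.0603, so δQ = 0.177 × 0.0603 = 0.0107.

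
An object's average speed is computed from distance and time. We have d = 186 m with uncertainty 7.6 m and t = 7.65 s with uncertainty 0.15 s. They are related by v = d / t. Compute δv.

v is a product of powers, so relative uncertainties combine in quadrature:
  (1·δd/d)² = (1×0.0409)² = 0.00167;  (-1·δt/t)² = (-1×0.0196)² = 0.000384
δv/v = √(0.00205) = 0.0453
v = 24.3 m/s, so δv = 0.0453 × 24.3 = 1.10 m/s.

1.10 m/s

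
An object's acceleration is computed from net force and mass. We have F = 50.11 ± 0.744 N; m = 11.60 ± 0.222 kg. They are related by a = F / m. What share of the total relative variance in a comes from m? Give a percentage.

62.4%

(δa/a)² = (1·δF/F)² + (-1·δm/m)²
  F term: (1×0.0148)² = 0.000220
  m term: (-1×0.0191)² = 0.000366
Total = 0.000587. Share from m = 0.000366/0.000587 = 0.624.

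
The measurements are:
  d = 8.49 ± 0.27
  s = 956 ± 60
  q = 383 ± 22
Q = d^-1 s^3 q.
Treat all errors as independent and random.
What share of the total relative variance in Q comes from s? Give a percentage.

89.2%

(δQ/Q)² = (-1·δd/d)² + (3·δs/s)² + (1·δq/q)²
  d term: (-1×0.0318)² = 0.00101
  s term: (3×0.0628)² = 0.0355
  q term: (1×0.0574)² = 0.00330
Total = 0.0398. Share from s = 0.0355/0.0398 = 0.892.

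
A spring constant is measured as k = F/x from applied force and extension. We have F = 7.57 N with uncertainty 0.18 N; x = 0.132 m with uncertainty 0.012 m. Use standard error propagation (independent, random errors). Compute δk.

5.39 N/m

For a monomial k ∝ F, x^-1, fractional errors add in quadrature:
  (1·δF/F)² = (1×0.0238)² = 0.000565;  (-1·δx/x)² = (-1×0.0909)² = 0.00826
δk/k = √(0.00883) = 0.0940
k = 57.3 N/m, so δk = 0.0940 × 57.3 = 5.39 N/m.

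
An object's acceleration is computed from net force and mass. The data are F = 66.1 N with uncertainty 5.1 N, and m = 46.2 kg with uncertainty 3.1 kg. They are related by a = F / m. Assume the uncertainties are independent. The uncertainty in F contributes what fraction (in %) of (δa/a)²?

(δa/a)² = (1·δF/F)² + (-1·δm/m)²
  F term: (1×0.0772)² = 0.00595
  m term: (-1×0.0671)² = 0.00450
Total = 0.0105. Share from F = 0.00595/0.0105 = 0.569.

56.9%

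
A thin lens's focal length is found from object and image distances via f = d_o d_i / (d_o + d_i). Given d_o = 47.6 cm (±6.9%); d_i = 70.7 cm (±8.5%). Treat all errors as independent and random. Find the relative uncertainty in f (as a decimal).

∂f/∂d_o = (d_i/(d_o+d_i))² = 0.357;  ∂f/∂d_i = (d_o/(d_o+d_i))² = 0.162
δf = √((∂f/∂d_o · δd_o)² + (∂f/∂d_i · δd_i)²) = √(1.38 + 0.947) = 1.52 cm
f = 28.4 cm, so δf/f = 1.52/28.4 = 0.0536.

0.0536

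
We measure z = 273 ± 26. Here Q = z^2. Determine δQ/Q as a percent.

19.0%

Since Q is a product/quotient, work with relative uncertainties:
  (2·δz/z)² = (2×0.0952)² = 0.0363
δQ/Q = √(0.0363) = 0.190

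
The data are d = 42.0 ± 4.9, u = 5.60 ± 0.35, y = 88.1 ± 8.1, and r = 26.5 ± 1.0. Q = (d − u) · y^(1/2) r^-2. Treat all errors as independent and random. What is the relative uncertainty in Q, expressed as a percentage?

16.1%

Let w = d − u = 36.4. δw = √(δd² + δu²) = √(24.0 + 0.122) = 4.91, so δw/w = 0.135.
Q is then a monomial in w, y, r:
δQ/Q = √((δw/w)² + (½·δy/y)² + (-2·δr/r)²) = √(0.0182 + 0.00211 + 0.00570) = 0.161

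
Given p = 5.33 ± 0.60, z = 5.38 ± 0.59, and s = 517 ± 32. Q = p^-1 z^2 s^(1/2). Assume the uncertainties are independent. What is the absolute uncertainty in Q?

30.7

For a monomial Q ∝ p^-1, z^2, s^(1/2), fractional errors add in quadrature:
  (-1·δp/p)² = (-1×0.113)² = 0.0127;  (2·δz/z)² = (2×0.110)² = 0.0481;  (½·δs/s)² = (0.5×0.0619)² = 0.000958
δQ/Q = √(0.0617) = 0.248
Q = 123, so δQ = 0.248 × 123 = 30.7.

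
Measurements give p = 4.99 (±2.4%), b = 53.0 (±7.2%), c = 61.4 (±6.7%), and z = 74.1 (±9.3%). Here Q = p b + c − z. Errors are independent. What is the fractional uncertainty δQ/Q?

0.0859

Let w = p·b = 264. δw/w = √((1·δp/p)² + (1·δb/b)²) = √(0.000576 + 0.00518) = 0.0759, so δw = 20.1.
Q = w + c − z: δQ = √(δw² + δc² + δz²) = √(403 + 16.9 + 47.5) = 21.6
Q = 252, so δQ/Q = 21.6/252 = 0.0859.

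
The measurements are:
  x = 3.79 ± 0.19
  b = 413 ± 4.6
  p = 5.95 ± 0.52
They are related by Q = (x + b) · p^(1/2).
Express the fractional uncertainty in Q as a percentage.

Let u = x + b = 417. δu = √(δx² + δb²) = √(0.0361 + 21.2) = 4.60, so δu/u = 0.0110.
Q is then a monomial in u, p:
δQ/Q = √((δu/u)² + (½·δp/p)²) = √(0.000122 + 0.00191) = 0.0451

4.51%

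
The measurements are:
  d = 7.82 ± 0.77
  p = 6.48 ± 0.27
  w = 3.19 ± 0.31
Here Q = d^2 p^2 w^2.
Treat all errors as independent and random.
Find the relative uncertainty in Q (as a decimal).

0.289

Q is a product of powers, so relative uncertainties combine in quadrature:
  (2·δd/d)² = (2×0.0985)² = 0.0388;  (2·δp/p)² = (2×0.0417)² = 0.00694;  (2·δw/w)² = (2×0.0972)² = 0.0378
δQ/Q = √(0.0835) = 0.289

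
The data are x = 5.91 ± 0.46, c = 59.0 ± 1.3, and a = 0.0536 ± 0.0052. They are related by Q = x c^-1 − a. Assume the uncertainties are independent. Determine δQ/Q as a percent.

20.7%

Let p = x·c^-1 = 0.100. δp/p = √((1·δx/x)² + (-1·δc/c)²) = √(0.00606 + 0.000485) = 0.0809, so δp = 0.00810.
Q = p − a: δQ = √(δp² + δa²) = √(6.57e-05 + 2.7e-05) = 0.00963
Q = 0.0466, so δQ/Q = 0.00963/0.0466 = 0.207.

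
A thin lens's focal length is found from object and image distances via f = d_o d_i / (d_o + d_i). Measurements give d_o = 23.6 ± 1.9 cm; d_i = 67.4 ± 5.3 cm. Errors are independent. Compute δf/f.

0.0630

∂f/∂d_o = (d_i/(d_o+d_i))² = 0.549;  ∂f/∂d_i = (d_o/(d_o+d_i))² = 0.0673
δf = √((∂f/∂d_o · δd_o)² + (∂f/∂d_i · δd_i)²) = √(1.09 + 0.127) = 1.10 cm
f = 17.5 cm, so δf/f = 1.10/17.5 = 0.0630.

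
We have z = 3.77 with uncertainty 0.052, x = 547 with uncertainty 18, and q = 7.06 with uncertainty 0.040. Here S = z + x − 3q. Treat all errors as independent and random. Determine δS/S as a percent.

Each term contributes (cᵢ δxᵢ)² to (δS)²:
  (δz)² = 0.00270;  (δx)² = 324;  (3·δq)² = 0.0144
δS = √(324) = 18.0
S = 530, so δS/S = 18.0/530 = 0.0340.

3.40%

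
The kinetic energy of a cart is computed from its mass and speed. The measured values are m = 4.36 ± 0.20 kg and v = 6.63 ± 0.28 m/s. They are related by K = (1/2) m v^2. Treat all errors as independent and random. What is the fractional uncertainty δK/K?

For a monomial K ∝ m, v^2, fractional errors add in quadrature:
  (1·δm/m)² = (1×0.0459)² = 0.00210;  (2·δv/v)² = (2×0.0422)² = 0.00713
δK/K = √(0.00924) = 0.0961

0.0961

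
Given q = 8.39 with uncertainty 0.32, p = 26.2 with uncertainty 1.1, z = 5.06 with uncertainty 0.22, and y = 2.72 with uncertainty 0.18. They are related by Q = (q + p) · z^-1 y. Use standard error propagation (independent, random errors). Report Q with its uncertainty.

18.6 ± 1.60

Let u = q + p = 34.6. δu = √(δq² + δp²) = √(0.102 + 1.21) = 1.15, so δu/u = 0.0331.
Q is then a monomial in u, z, y:
δQ/Q = √((δu/u)² + (-1·δz/z)² + (1·δy/y)²) = √(0.00110 + 0.00189 + 0.00438) = 0.0858
Q = 18.6, so δQ = 0.0858 × 18.6 = 1.60.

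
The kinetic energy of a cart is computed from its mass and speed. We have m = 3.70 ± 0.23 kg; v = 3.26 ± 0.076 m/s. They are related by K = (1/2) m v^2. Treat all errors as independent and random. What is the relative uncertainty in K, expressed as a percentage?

7.77%

Products/powers → add relative errors in quadrature, weighted by exponent:
  (1·δm/m)² = (1×0.0622)² = 0.00386;  (2·δv/v)² = (2×0.0233)² = 0.00217
δK/K = √(0.00604) = 0.0777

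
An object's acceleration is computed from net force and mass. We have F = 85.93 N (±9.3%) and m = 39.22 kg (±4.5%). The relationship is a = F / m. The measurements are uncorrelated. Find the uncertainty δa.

0.226 m/s^2

Since a is a product/quotient, work with relative uncertainties:
  (1·δF/F)² = (1×0.0930)² = 0.00865;  (-1·δm/m)² = (-1×0.0450)² = 0.00202
δa/a = √(0.0107) = 0.103
a = 2.191 m/s^2, so δa = 0.103 × 2.191 = 0.226 m/s^2.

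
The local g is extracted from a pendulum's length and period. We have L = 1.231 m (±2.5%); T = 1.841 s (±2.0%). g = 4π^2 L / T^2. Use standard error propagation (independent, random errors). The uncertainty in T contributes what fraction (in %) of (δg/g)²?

71.9%

(δg/g)² = (1·δL/L)² + (-2·δT/T)²
  L term: (1×0.0250)² = 0.000625
  T term: (-2×0.0200)² = 0.00160
Total = 0.00223. Share from T = 0.00160/0.00223 = 0.719.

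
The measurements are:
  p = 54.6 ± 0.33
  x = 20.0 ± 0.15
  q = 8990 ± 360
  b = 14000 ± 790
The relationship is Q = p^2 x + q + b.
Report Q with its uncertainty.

Let w = p^2·x = 59600. δw/w = √((2·δp/p)² + (1·δx/x)²) = √(0.000146 + 5.62e-05) = 0.0142, so δw = 848.
Q = w + q + b: δQ = √(δw² + δq² + δb²) = √(7.19e+05 + 1.3e+05 + 6.24e+05) = 1210
Q = 82600.

82600 ± 1210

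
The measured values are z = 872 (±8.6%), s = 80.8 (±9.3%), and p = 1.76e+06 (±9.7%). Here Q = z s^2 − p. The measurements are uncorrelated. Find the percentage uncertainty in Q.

30.0%

Let w = z·s^2 = 5.69e+06. δw/w = √((1·δz/z)² + (2·δs/s)²) = √(0.00740 + 0.0346) = 0.205, so δw = 1.17e+06.
Q = w − p: δQ = √(δw² + δp²) = √(1.36e+12 + 2.91e+10) = 1.18e+06
Q = 3.93e+06, so δQ/Q = 1.18e+06/3.93e+06 = 0.300.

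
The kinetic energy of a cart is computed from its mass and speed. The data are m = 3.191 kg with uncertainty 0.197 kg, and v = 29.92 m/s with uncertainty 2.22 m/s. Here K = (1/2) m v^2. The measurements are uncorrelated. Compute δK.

230 J

Products/powers → add relative errors in quadrature, weighted by exponent:
  (1·δm/m)² = (1×0.0617)² = 0.00381;  (2·δv/v)² = (2×0.0742)² = 0.0220
δK/K = √(0.0258) = 0.161
K = 1428 J, so δK = 0.161 × 1428 = 230 J.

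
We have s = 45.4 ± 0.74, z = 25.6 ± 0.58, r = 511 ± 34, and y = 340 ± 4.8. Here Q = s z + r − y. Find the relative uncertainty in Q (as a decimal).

Let p = s·z = 1160. δp/p = √((1·δs/s)² + (1·δz/z)²) = √(0.000266 + 0.000513) = 0.0279, so δp = 32.4.
Q = p + r − y: δQ = √(δp² + δr² + δy²) = √(1050 + 1160 + 23.0) = 47.2
Q = 1330, so δQ/Q = 47.2/1330 = 0.0354.

0.0354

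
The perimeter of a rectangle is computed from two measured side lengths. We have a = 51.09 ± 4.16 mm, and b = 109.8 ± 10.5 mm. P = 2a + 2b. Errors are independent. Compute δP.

22.6 mm

Sums and differences: (δP)² = Σ (cᵢ δxᵢ)².
  (2·δa)² = 69.2;  (2·δb)² = 441
δP = √(510) = 22.6 mm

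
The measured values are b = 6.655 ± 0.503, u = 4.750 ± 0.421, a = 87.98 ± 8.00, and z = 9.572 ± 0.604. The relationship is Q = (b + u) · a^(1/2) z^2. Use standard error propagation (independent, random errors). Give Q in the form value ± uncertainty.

Let w = b + u = 11.41. δw = √(δb² + δu²) = √(0.253 + 0.177) = 0.656, so δw/w = 0.0575.
Q is then a monomial in w, a, z:
δQ/Q = √((δw/w)² + (½·δa/a)² + (2·δz/z)²) = √(0.00331 + 0.00207 + 0.0159) = 0.146
Q = 9802, so δQ = 0.146 × 9802 = 1430.

9802 ± 1430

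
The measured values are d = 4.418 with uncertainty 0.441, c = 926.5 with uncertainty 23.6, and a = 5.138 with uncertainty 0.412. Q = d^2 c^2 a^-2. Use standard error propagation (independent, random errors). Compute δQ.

Since Q is a product/quotient, work with relative uncertainties:
  (2·δd/d)² = (2×0.0998)² = 0.0399;  (2·δc/c)² = (2×0.0255)² = 0.00260;  (-2·δa/a)² = (-2×0.0802)² = 0.0257
δQ/Q = √(0.0682) = 0.261
Q = 634700, so δQ = 0.261 × 634700 = 1.66e+05.

1.66e+05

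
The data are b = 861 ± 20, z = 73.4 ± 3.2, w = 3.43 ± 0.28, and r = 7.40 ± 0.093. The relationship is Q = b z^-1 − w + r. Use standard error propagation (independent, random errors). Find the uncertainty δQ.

Let p = b·z^-1 = 11.7. δp/p = √((1·δb/b)² + (-1·δz/z)²) = √(0.000540 + 0.00190) = 0.0494, so δp = 0.579.
Q = p − w + r: δQ = √(δp² + δw² + δr²) = √(0.336 + 0.0784 + 0.00865) = 0.650

0.650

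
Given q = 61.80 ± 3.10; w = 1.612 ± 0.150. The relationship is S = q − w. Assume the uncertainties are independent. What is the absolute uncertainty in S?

S is a linear combination, so absolute uncertainties add in quadrature:
  (δq)² = 9.61;  (δw)² = 0.0225
δS = √(9.63) = 3.10

3.10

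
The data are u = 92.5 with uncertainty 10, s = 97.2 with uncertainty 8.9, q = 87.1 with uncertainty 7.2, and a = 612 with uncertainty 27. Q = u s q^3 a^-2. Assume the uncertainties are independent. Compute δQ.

4740

For a monomial Q ∝ u, s, q^3, a^-2, fractional errors add in quadrature:
  (1·δu/u)² = (1×0.108)² = 0.0117;  (1·δs/s)² = (1×0.0916)² = 0.00838;  (3·δq/q)² = (3×0.0827)² = 0.0615;  (-2·δa/a)² = (-2×0.0441)² = 0.00779
δQ/Q = √(0.0894) = 0.299
Q = 15900, so δQ = 0.299 × 15900 = 4740.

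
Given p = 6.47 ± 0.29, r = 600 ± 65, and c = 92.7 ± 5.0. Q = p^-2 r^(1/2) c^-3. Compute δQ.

Q is a product of powers, so relative uncertainties combine in quadrature:
  (-2·δp/p)² = (-2×0.0448)² = 0.00804;  (½·δr/r)² = (0.5×0.108)² = 0.00293;  (-3·δc/c)² = (-3×0.0539)² = 0.0262
δQ/Q = √(0.0372) = 0.193
Q = 7.35e-07, so δQ = 0.193 × 7.35e-07 = 1.42e-07.

1.42e-07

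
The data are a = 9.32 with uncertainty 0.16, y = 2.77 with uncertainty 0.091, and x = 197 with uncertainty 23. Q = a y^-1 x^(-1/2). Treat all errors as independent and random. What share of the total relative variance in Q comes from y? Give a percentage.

22.6%

(δQ/Q)² = (1·δa/a)² + (-1·δy/y)² + (−½·δx/x)²
  a term: (1×0.0172)² = 0.000295
  y term: (-1×0.0329)² = 0.00108
  x term: (-0.5×0.117)² = 0.00341
Total = 0.00478. Share from y = 0.00108/0.00478 = 0.226.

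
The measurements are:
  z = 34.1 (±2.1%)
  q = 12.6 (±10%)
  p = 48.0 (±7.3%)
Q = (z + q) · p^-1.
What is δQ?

Let u = z + q = 46.7. δu = √(δz² + δq²) = √(0.513 + 1.59) = 1.45, so δu/u = 0.0310.
Q is then a monomial in u, p:
δQ/Q = √((δu/u)² + (-1·δp/p)²) = √(0.000963 + 0.00533) = 0.0793
Q = 0.973, so δQ = 0.0793 × 0.973 = 0.0772.

0.0772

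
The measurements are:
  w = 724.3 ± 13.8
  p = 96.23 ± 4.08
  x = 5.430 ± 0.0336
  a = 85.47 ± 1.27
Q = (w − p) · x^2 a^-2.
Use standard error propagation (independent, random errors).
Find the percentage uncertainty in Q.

Let u = w − p = 628.1. δu = √(δw² + δp²) = √(190 + 16.6) = 14.4, so δu/u = 0.0229.
Q is then a monomial in u, x, a:
δQ/Q = √((δu/u)² + (2·δx/x)² + (-2·δa/a)²) = √(0.000525 + 0.000153 + 0.000883) = 0.0395

3.95%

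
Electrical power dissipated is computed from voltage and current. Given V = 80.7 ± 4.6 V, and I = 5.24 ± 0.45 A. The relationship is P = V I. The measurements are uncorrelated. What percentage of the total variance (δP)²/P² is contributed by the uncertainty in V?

30.6%

(δP/P)² = (1·δV/V)² + (1·δI/I)²
  V term: (1×0.0570)² = 0.00325
  I term: (1×0.0859)² = 0.00738
Total = 0.0106. Share from V = 0.00325/0.0106 = 0.306.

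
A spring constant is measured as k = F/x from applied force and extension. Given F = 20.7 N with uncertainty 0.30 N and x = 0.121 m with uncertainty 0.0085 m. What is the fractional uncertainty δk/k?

0.0717

k is a product of powers, so relative uncertainties combine in quadrature:
  (1·δF/F)² = (1×0.0145)² = 0.000210;  (-1·δx/x)² = (-1×0.0702)² = 0.00493
δk/k = √(0.00514) = 0.0717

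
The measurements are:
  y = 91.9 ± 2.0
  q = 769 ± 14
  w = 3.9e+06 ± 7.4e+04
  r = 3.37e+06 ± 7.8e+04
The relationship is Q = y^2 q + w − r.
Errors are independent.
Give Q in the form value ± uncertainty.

Let p = y^2·q = 6.49e+06. δp/p = √((2·δy/y)² + (1·δq/q)²) = √(0.00189 + 0.000331) = 0.0472, so δp = 3.06e+05.
Q = p + w − r: δQ = √(δp² + δw² + δr²) = √(9.39e+10 + 5.48e+09 + 6.08e+09) = 3.25e+05
Q = 7.02e+06.

(7.02 ± 0.325) × 10^6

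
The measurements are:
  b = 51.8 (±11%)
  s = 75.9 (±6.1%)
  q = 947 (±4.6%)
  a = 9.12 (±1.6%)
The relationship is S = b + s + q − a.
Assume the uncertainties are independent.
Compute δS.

For a sum/difference, combine absolute errors in quadrature:
  (δb)² = 32.5;  (δs)² = 21.4;  (δq)² = 1900;  (δa)² = 0.0213
δS = √(1950) = 44.2

44.2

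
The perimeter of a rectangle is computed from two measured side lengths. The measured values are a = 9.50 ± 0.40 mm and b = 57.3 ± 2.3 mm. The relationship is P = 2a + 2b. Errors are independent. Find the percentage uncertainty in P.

For a sum/difference, combine absolute errors in quadrature:
  (2·δa)² = 0.640;  (2·δb)² = 21.2
δP = √(21.8) = 4.67 mm
P = 134 mm, so δP/P = 4.67/134 = 0.0349.

3.49%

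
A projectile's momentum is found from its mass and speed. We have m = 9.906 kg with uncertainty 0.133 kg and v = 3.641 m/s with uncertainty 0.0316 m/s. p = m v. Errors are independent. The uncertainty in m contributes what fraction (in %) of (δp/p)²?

70.5%

(δp/p)² = (1·δm/m)² + (1·δv/v)²
  m term: (1×0.0134)² = 0.000180
  v term: (1×0.00868)² = 7.53e-05
Total = 0.000256. Share from m = 0.000180/0.000256 = 0.705.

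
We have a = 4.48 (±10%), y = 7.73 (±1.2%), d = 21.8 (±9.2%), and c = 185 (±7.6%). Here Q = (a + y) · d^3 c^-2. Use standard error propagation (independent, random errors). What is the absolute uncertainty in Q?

Let u = a + y = 12.2. δu = √(δa² + δy²) = √(0.201 + 0.00860) = 0.458, so δu/u = 0.0375.
Q is then a monomial in u, d, c:
δQ/Q = √((δu/u)² + (3·δd/d)² + (-2·δc/c)²) = √(0.00140 + 0.0762 + 0.0231) = 0.317
Q = 3.70, so δQ = 0.317 × 3.70 = 1.17.

1.17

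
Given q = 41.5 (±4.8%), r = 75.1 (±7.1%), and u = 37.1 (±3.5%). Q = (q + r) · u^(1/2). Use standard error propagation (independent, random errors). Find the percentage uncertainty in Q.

5.19%

Let w = q + r = 117. δw = √(δq² + δr²) = √(3.97 + 28.4) = 5.69, so δw/w = 0.0488.
Q is then a monomial in w, u:
δQ/Q = √((δw/w)² + (½·δu/u)²) = √(0.00238 + 0.000306) = 0.0519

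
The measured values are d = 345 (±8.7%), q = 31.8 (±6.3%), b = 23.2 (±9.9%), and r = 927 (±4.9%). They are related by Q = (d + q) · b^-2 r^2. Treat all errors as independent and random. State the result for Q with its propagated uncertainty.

Let u = d + q = 377. δu = √(δd² + δq²) = √(901 + 4.01) = 30.1, so δu/u = 0.0798.
Q is then a monomial in u, b, r:
δQ/Q = √((δu/u)² + (-2·δb/b)² + (2·δr/r)²) = √(0.00637 + 0.0392 + 0.00960) = 0.235
Q = 6.02e+05, so δQ = 0.235 × 6.02e+05 = 1.41e+05.

(6.02 ± 1.41) × 10^5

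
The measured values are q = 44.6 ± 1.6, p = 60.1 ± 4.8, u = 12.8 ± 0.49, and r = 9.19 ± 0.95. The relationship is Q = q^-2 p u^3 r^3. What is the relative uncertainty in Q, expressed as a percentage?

34.8%

Since Q is a product/quotient, work with relative uncertainties:
  (-2·δq/q)² = (-2×0.0359)² = 0.00515;  (1·δp/p)² = (1×0.0799)² = 0.00638;  (3·δu/u)² = (3×0.0383)² = 0.0132;  (3·δr/r)² = (3×0.103)² = 0.0962
δQ/Q = √(0.121) = 0.348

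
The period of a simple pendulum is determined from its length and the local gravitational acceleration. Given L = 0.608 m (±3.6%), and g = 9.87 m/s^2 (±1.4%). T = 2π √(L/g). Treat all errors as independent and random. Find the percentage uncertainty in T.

1.93%

Since T is a product/quotient, work with relative uncertainties:
  (½·δL/L)² = (0.5×0.0360)² = 0.000324;  (−½·δg/g)² = (-0.5×0.0140)² = 4.9e-05
δT/T = √(0.000373) = 0.0193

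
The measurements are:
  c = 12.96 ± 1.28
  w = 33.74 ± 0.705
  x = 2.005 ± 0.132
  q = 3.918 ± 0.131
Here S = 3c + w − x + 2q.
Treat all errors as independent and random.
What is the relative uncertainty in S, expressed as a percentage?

Sums and differences: (δS)² = Σ (cᵢ δxᵢ)².
  (3·δc)² = 14.7;  (δw)² = 0.497;  (δx)² = 0.0174;  (2·δq)² = 0.0686
δS = √(15.3) = 3.92
S = 78.45, so δS/S = 3.92/78.45 = 0.0499.

4.99%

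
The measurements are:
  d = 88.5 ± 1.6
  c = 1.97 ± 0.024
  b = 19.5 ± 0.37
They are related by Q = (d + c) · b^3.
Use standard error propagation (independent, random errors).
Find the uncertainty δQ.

40000

Let u = d + c = 90.5. δu = √(δd² + δc²) = √(2.56 + 0.000576) = 1.60, so δu/u = 0.0177.
Q is then a monomial in u, b:
δQ/Q = √((δu/u)² + (3·δb/b)²) = √(0.000313 + 0.00324) = 0.0596
Q = 6.71e+05, so δQ = 0.0596 × 6.71e+05 = 40000.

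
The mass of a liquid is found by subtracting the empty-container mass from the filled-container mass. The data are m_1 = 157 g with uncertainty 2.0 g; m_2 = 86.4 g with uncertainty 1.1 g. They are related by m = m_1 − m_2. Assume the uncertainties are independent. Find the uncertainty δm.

2.28 g

For a sum/difference, combine absolute errors in quadrature:
  (δm_1)² = 4.00;  (δm_2)² = 1.21
δm = √(5.21) = 2.28 g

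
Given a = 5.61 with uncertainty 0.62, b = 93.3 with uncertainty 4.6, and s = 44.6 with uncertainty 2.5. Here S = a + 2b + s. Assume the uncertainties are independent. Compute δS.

S is a linear combination, so absolute uncertainties add in quadrature:
  (δa)² = 0.384;  (2·δb)² = 84.6;  (δs)² = 6.25
δS = √(91.3) = 9.55

9.55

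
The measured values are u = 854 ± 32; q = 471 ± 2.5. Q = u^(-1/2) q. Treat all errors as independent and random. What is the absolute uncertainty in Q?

0.314

For a monomial Q ∝ u^(-1/2), q, fractional errors add in quadrature:
  (−½·δu/u)² = (-0.5×0.0375)² = 0.000351;  (1·δq/q)² = (1×0.00531)² = 2.82e-05
δQ/Q = √(0.000379) = 0.0195
Q = 16.1, so δQ = 0.0195 × 16.1 = 0.314.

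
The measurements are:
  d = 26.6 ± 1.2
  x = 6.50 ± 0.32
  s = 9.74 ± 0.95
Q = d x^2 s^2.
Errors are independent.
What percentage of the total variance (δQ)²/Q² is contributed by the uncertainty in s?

(δQ/Q)² = (1·δd/d)² + (2·δx/x)² + (2·δs/s)²
  d term: (1×0.0451)² = 0.00204
  x term: (2×0.0492)² = 0.00969
  s term: (2×0.0975)² = 0.0381
Total = 0.0498. Share from s = 0.0381/0.0498 = 0.764.

76.4%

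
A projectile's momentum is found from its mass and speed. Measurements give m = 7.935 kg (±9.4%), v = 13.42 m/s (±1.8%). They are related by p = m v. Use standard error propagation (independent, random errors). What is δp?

10.2 kg·m/s

Products/powers → add relative errors in quadrature, weighted by exponent:
  (1·δm/m)² = (1×0.0940)² = 0.00884;  (1·δv/v)² = (1×0.0180)² = 0.000324
δp/p = √(0.00916) = 0.0957
p = 106.5 kg·m/s, so δp = 0.0957 × 106.5 = 10.2 kg·m/s.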